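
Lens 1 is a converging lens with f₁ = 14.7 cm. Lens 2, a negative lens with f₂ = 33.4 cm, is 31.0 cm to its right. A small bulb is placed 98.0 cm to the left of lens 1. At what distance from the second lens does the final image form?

9.72 cm

Lens 1: 1/d_i1 = 1/f₁ − 1/d_o1 = 1/(14.7) − 1/(98.0) = 0.05782, so d_i1 = 17.29 cm.
The intermediate image is 17.29 cm to the right of lens 1, which is 31.0 − (17.29) = 13.71 cm to the left of lens 2, so d_o2 = +13.71 cm.
Lens 2 is diverging, so f₂ = −33.4 cm.
Lens 2: 1/d_i2 = 1/f₂ − 1/d_o2 = 1/(-33.4) − 1/(13.71) = -0.1029, so d_i2 = -9.72 cm.
The final image is virtual, 9.72 cm to the left of lens 2 (overall magnification ≈ -0.13).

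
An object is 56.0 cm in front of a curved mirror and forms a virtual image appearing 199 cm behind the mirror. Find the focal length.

f = 77.9 cm (concave)

Virtual image ⇒ d_i = −199 cm.
1/f = 1/d_o + 1/d_i = 1/(56.0) + 1/(-199) = 0.01283, so f = 77.9 cm.
Since f is positive, the curved mirror is concave.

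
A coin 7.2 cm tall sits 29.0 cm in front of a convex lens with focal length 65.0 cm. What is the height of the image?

1/d_i = 1/f − 1/d_o = 1/(65.00) − 1/(29.0) = -0.01910, so d_i = -52.36 cm.
m = −d_i/d_o = +1.806.
|h_i| = |m|·h_o = 1.806 × 7.2 = 13.0 cm. The image is virtual, upright and enlarged, on the same side as the object.

13.0 cm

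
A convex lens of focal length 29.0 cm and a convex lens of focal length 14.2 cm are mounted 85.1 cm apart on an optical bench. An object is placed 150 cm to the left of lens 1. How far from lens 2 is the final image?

20.0 cm

Lens 1: 1/d_i1 = 1/f₁ − 1/d_o1 = 1/(29.0) − 1/(150) = 0.02782, so d_i1 = 35.95 cm.
The intermediate image is 35.95 cm to the right of lens 1, which is 85.1 − (35.95) = 49.15 cm to the left of lens 2, so d_o2 = +49.15 cm.
Lens 2: 1/d_i2 = 1/f₂ − 1/d_o2 = 1/(14.2) − 1/(49.15) = 0.05008, so d_i2 = 20.0 cm.
The final image is real, 20.0 cm to the right of lens 2 (overall magnification ≈ 0.097).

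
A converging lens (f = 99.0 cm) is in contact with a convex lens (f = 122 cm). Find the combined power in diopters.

P₁ = 1/f₁ = 1/(0.990 m) = +1.010 D; P₂ = 1/f₂ = 1/(1.22 m) = +0.8197 D.
For thin lenses in contact, P = P₁ + P₂ = (+1.010) + (+0.8197) = +1.83 D.

P = +1.83 D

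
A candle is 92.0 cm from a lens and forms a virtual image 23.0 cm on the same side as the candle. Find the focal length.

Virtual image ⇒ d_i = −23.0 cm.
1/f = 1/d_o + 1/d_i = 1/(92.0) + 1/(-23.0) = -0.03261, so f = -30.7 cm.
Since f is negative, the lens is diverging.

f = -30.7 cm (diverging)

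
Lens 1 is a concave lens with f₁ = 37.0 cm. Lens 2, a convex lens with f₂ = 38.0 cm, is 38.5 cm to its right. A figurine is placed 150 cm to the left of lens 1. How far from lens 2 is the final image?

85.8 cm

Lens 1 is diverging, so f₁ = −37.0 cm.
Lens 1: 1/d_i1 = 1/f₁ − 1/d_o1 = 1/(-37.0) − 1/(150) = -0.03369, so d_i1 = -29.68 cm.
The intermediate image is 29.68 cm to the left of lens 1 (virtual), which is 38.5 − (-29.68) = 68.18 cm to the left of lens 2, so d_o2 = +68.18 cm.
Lens 2: 1/d_i2 = 1/f₂ − 1/d_o2 = 1/(38.0) − 1/(68.18) = 0.01165, so d_i2 = 85.8 cm.
The final image is real, 85.8 cm to the right of lens 2 (overall magnification ≈ -0.25).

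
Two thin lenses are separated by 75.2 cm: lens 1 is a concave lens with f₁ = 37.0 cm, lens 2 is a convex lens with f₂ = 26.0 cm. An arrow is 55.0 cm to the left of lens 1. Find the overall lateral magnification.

f₁ = −37.0 cm (diverging).
Lens 1: 1/d_i1 = 1/(-37.0) − 1/(55.0) = -0.04521, so d_i1 = -22.12 cm; m₁ = −d_i1/d_o1 = +0.4022.
d_o2 = 75.2 − (-22.12) = 97.32 cm.
Lens 2: 1/d_i2 = 1/(26.0) − 1/(97.32) = 0.02819, so d_i2 = 35.48 cm; m₂ = −d_i2/d_o2 = -0.3646.
m = m₁·m₂ = (+0.4022)(-0.3646) = -0.147.

m = -0.147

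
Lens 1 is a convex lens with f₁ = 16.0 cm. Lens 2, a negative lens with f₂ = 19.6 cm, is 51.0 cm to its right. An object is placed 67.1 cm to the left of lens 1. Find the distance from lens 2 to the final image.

Lens 1: 1/d_i1 = 1/f₁ − 1/d_o1 = 1/(16.0) − 1/(67.1) = 0.04760, so d_i1 = 21.01 cm.
The intermediate image is 21.01 cm to the right of lens 1, which is 51.0 − (21.01) = 29.99 cm to the left of lens 2, so d_o2 = +29.99 cm.
Lens 2 is diverging, so f₂ = −19.6 cm.
Lens 2: 1/d_i2 = 1/f₂ − 1/d_o2 = 1/(-19.6) − 1/(29.99) = -0.08436, so d_i2 = -11.9 cm.
The final image is virtual, 11.9 cm to the left of lens 2 (overall magnification ≈ -0.12).

11.9 cm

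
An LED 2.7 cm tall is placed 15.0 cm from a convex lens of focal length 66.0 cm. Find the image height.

3.49 cm

1/d_i = 1/f − 1/d_o = 1/(66.00) − 1/(15.0) = -0.05152, so d_i = -19.41 cm.
m = −d_i/d_o = +1.294.
|h_i| = |m|·h_o = 1.294 × 2.7 = 3.49 cm. The image is virtual, upright and enlarged, on the same side as the object.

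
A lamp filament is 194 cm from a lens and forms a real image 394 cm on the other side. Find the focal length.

f = 130 cm (converging)

Real image ⇒ d_i = +394 cm.
1/f = 1/d_o + 1/d_i = 1/(194) + 1/(394) = 0.007693, so f = 130 cm.
Since f is positive, the lens is converging.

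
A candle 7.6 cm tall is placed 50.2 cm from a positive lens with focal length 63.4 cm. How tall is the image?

1/d_i = 1/f − 1/d_o = 1/(63.40) − 1/(50.2) = -0.004147, so d_i = -241.1 cm.
m = −d_i/d_o = +4.803.
|h_i| = |m|·h_o = 4.803 × 7.6 = 36.5 cm. The image is virtual, upright and enlarged, on the same side as the object.

36.5 cm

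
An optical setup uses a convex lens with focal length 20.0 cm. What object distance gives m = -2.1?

29.5 cm

m = −d_i/d_o ⇒ d_i = −m·d_o.
1/f = 1/d_o + 1/d_i = 1/d_o − 1/(m·d_o) = (1 − 1/m)/d_o, so d_o = f(1 − 1/m) = (20.00)(1 − 1/(-2.1)) = 29.5 cm.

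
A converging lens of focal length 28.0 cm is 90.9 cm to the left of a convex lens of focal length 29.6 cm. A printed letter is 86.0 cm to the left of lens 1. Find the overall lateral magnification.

Lens 1: 1/d_i1 = 1/(28.0) − 1/(86.0) = 0.02409, so d_i1 = 41.52 cm; m₁ = −d_i1/d_o1 = -0.4828.
d_o2 = 90.9 − (41.52) = 49.38 cm.
Lens 2: 1/d_i2 = 1/(29.6) − 1/(49.38) = 0.01353, so d_i2 = 73.90 cm; m₂ = −d_i2/d_o2 = -1.496.
m = m₁·m₂ = (-0.4828)(-1.496) = +0.722.

m = +0.722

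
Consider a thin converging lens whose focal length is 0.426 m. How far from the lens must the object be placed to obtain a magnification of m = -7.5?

m = −d_i/d_o ⇒ d_i = −m·d_o.
1/f = 1/d_o + 1/d_i = 1/d_o − 1/(m·d_o) = (1 − 1/m)/d_o, so d_o = f(1 − 1/m) = (0.4260)(1 − 1/(-7.5)) = 0.483 m.

0.483 m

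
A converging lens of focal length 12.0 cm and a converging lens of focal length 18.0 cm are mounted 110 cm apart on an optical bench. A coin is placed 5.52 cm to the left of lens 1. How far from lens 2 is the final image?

Lens 1: 1/d_i1 = 1/f₁ − 1/d_o1 = 1/(12.0) − 1/(5.52) = -0.09783, so d_i1 = -10.22 cm.
The intermediate image is 10.22 cm to the left of lens 1 (virtual), which is 110 − (-10.22) = 120.2 cm to the left of lens 2, so d_o2 = +120.2 cm.
Lens 2: 1/d_i2 = 1/f₂ − 1/d_o2 = 1/(18.0) − 1/(120.2) = 0.04724, so d_i2 = 21.2 cm.
The final image is real, 21.2 cm to the right of lens 2 (overall magnification ≈ -0.33).

21.2 cm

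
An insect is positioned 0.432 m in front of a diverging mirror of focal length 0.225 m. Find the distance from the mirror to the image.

For a diverging mirror, f = -0.225 m.
Mirror equation: 1/d_i = 1/f − 1/d_o = 1/(-0.2250) − 1/(0.432) = -4.444 − 2.315 = -6.759, so d_i = -0.148 m.
The image is virtual, upright and reduced, behind the mirror.

0.148 m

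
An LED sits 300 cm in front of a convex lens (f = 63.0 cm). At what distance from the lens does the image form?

79.7 cm

Thin-lens equation: 1/d_i = 1/f − 1/d_o = 1/(63.00) − 1/(300) = 0.01587 − 0.003333 = 0.01254, so d_i = 79.7 cm.
The image is real, inverted and reduced, on the far side of the lens.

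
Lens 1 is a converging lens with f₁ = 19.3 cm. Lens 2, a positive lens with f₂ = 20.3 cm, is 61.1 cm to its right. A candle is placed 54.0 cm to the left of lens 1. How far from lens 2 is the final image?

Lens 1: 1/d_i1 = 1/f₁ − 1/d_o1 = 1/(19.3) − 1/(54.0) = 0.03329, so d_i1 = 30.03 cm.
The intermediate image is 30.03 cm to the right of lens 1, which is 61.1 − (30.03) = 31.07 cm to the left of lens 2, so d_o2 = +31.07 cm.
Lens 2: 1/d_i2 = 1/f₂ − 1/d_o2 = 1/(20.3) − 1/(31.07) = 0.01708, so d_i2 = 58.6 cm.
The final image is real, 58.6 cm to the right of lens 2 (overall magnification ≈ 1.0).

58.6 cm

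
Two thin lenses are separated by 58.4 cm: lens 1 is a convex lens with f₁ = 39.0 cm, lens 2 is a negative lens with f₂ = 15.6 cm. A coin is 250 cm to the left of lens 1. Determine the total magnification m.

Lens 1: 1/d_i1 = 1/(39.0) − 1/(250) = 0.02164, so d_i1 = 46.21 cm; m₁ = −d_i1/d_o1 = -0.1848.
d_o2 = 58.4 − (46.21) = 12.19 cm.
f₂ = −15.6 cm (diverging).
Lens 2: 1/d_i2 = 1/(-15.6) − 1/(12.19) = -0.1461, so d_i2 = -6.843 cm; m₂ = −d_i2/d_o2 = +0.5614.
m = m₁·m₂ = (-0.1848)(+0.5614) = -0.104.

m = -0.104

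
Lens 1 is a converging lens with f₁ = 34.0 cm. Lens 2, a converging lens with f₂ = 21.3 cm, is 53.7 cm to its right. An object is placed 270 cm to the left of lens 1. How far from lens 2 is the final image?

48.5 cm

Lens 1: 1/d_i1 = 1/f₁ − 1/d_o1 = 1/(34.0) − 1/(270) = 0.02571, so d_i1 = 38.90 cm.
The intermediate image is 38.90 cm to the right of lens 1, which is 53.7 − (38.90) = 14.80 cm to the left of lens 2, so d_o2 = +14.80 cm.
Lens 2: 1/d_i2 = 1/f₂ − 1/d_o2 = 1/(21.3) − 1/(14.80) = -0.02062, so d_i2 = -48.5 cm.
The final image is virtual, 48.5 cm to the left of lens 2 (overall magnification ≈ -0.47).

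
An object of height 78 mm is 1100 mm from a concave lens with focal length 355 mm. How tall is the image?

19.0 mm

For a concave lens, f = -355 mm.
1/d_i = 1/f − 1/d_o = 1/(-355.0) − 1/(1100) = -0.003726, so d_i = -268.4 mm.
m = −d_i/d_o = +0.2440.
|h_i| = |m|·h_o = 0.2440 × 78 = 19.0 mm. The image is virtual, upright and reduced, on the same side as the object.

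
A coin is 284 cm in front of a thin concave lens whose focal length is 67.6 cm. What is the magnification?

m = +0.192

For a concave lens, f = -67.6 cm.
1/d_i = 1/f − 1/d_o = 1/(-67.60) − 1/(284) = -0.01831, so d_i = -54.60 cm.
m = −d_i/d_o = −(-54.60)/(284) = +0.192.
The image is virtual, upright and reduced, on the same side as the object.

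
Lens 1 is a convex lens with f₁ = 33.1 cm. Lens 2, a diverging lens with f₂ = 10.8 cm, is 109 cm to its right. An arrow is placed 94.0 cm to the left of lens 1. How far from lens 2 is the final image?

9.10 cm

Lens 1: 1/d_i1 = 1/f₁ − 1/d_o1 = 1/(33.1) − 1/(94.0) = 0.01957, so d_i1 = 51.09 cm.
The intermediate image is 51.09 cm to the right of lens 1, which is 109 − (51.09) = 57.91 cm to the left of lens 2, so d_o2 = +57.91 cm.
Lens 2 is diverging, so f₂ = −10.8 cm.
Lens 2: 1/d_i2 = 1/f₂ − 1/d_o2 = 1/(-10.8) − 1/(57.91) = -0.1099, so d_i2 = -9.10 cm.
The final image is virtual, 9.10 cm to the left of lens 2 (overall magnification ≈ -0.085).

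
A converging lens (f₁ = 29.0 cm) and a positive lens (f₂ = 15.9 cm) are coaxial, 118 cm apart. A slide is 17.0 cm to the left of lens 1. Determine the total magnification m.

m = -0.268

Lens 1: 1/d_i1 = 1/(29.0) − 1/(17.0) = -0.02434, so d_i1 = -41.08 cm; m₁ = −d_i1/d_o1 = +2.416.
d_o2 = 118 − (-41.08) = 159.1 cm.
Lens 2: 1/d_i2 = 1/(15.9) − 1/(159.1) = 0.05661, so d_i2 = 17.67 cm; m₂ = −d_i2/d_o2 = -0.1110.
m = m₁·m₂ = (+2.416)(-0.1110) = -0.268.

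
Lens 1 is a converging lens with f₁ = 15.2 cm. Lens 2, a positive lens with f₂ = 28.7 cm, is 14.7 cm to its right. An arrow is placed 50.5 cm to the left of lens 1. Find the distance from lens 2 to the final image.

5.66 cm

Lens 1: 1/d_i1 = 1/f₁ − 1/d_o1 = 1/(15.2) − 1/(50.5) = 0.04599, so d_i1 = 21.75 cm.
The intermediate image is 21.75 cm to the right of lens 1, which lies 7.050 cm to the right of lens 2 — a virtual object — so d_o2 = −7.050 cm.
Lens 2: 1/d_i2 = 1/f₂ − 1/d_o2 = 1/(28.7) − 1/(-7.050) = 0.1767, so d_i2 = 5.66 cm.
The final image is real, 5.66 cm to the right of lens 2 (overall magnification ≈ -0.35).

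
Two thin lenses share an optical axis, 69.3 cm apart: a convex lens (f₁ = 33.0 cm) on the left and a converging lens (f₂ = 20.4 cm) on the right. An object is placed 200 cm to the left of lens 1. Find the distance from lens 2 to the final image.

Lens 1: 1/d_i1 = 1/f₁ − 1/d_o1 = 1/(33.0) − 1/(200) = 0.02530, so d_i1 = 39.52 cm.
The intermediate image is 39.52 cm to the right of lens 1, which is 69.3 − (39.52) = 29.78 cm to the left of lens 2, so d_o2 = +29.78 cm.
Lens 2: 1/d_i2 = 1/f₂ − 1/d_o2 = 1/(20.4) − 1/(29.78) = 0.01544, so d_i2 = 64.8 cm.
The final image is real, 64.8 cm to the right of lens 2 (overall magnification ≈ 0.43).

64.8 cm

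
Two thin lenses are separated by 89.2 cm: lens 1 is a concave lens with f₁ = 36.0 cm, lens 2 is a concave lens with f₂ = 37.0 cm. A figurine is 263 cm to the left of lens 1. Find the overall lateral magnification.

f₁ = −36.0 cm (diverging).
Lens 1: 1/d_i1 = 1/(-36.0) − 1/(263) = -0.03158, so d_i1 = -31.67 cm; m₁ = −d_i1/d_o1 = +0.1204.
d_o2 = 89.2 − (-31.67) = 120.9 cm.
f₂ = −37.0 cm (diverging).
Lens 2: 1/d_i2 = 1/(-37.0) − 1/(120.9) = -0.03530, so d_i2 = -28.33 cm; m₂ = −d_i2/d_o2 = +0.2343.
m = m₁·m₂ = (+0.1204)(+0.2343) = +0.0282.

m = +0.0282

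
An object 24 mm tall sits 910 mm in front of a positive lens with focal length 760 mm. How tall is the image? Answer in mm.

122 mm

1/d_i = 1/f − 1/d_o = 1/(760.0) − 1/(910) = 0.0002169, so d_i = 4611 mm.
m = −d_i/d_o = -5.067.
|h_i| = |m|·h_o = 5.067 × 24 = 122 mm. The image is real, inverted and enlarged, on the far side of the lens.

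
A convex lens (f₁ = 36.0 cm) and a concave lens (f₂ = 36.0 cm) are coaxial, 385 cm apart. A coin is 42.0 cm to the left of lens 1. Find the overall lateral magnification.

Lens 1: 1/d_i1 = 1/(36.0) − 1/(42.0) = 0.003968, so d_i1 = 252.0 cm; m₁ = −d_i1/d_o1 = -6.000.
d_o2 = 385 − (252.0) = 133.0 cm.
f₂ = −36.0 cm (diverging).
Lens 2: 1/d_i2 = 1/(-36.0) − 1/(133.0) = -0.03530, so d_i2 = -28.33 cm; m₂ = −d_i2/d_o2 = +0.2130.
m = m₁·m₂ = (-6.000)(+0.2130) = -1.28.

m = -1.28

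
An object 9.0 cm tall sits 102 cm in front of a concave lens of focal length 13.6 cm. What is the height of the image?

1.06 cm

For a concave lens, f = -13.6 cm.
1/d_i = 1/f − 1/d_o = 1/(-13.60) − 1/(102) = -0.08333, so d_i = -12.00 cm.
m = −d_i/d_o = +0.1176.
|h_i| = |m|·h_o = 0.1176 × 9.0 = 1.06 cm. The image is virtual, upright and reduced, on the same side as the object.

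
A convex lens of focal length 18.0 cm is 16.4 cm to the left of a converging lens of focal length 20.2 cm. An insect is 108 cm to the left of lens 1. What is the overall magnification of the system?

m = -0.159

Lens 1: 1/d_i1 = 1/(18.0) − 1/(108) = 0.04630, so d_i1 = 21.60 cm; m₁ = −d_i1/d_o1 = -0.2000.
d_o2 = 16.4 − (21.60) = -5.200 cm (virtual object).
Lens 2: 1/d_i2 = 1/(20.2) − 1/(-5.200) = 0.2418, so d_i2 = 4.135 cm; m₂ = −d_i2/d_o2 = +0.7953.
m = m₁·m₂ = (-0.2000)(+0.7953) = -0.159.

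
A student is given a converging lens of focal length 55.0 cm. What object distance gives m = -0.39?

m = −d_i/d_o ⇒ d_i = −m·d_o.
1/f = 1/d_o + 1/d_i = 1/d_o − 1/(m·d_o) = (1 − 1/m)/d_o, so d_o = f(1 − 1/m) = (55.00)(1 − 1/(-0.39)) = 196 cm.

196 cm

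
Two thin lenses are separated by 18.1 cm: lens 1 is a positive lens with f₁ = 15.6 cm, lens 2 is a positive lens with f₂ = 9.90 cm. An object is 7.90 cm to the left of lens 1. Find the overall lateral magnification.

m = -0.829

Lens 1: 1/d_i1 = 1/(15.6) − 1/(7.90) = -0.06248, so d_i1 = -16.01 cm; m₁ = −d_i1/d_o1 = +2.027.
d_o2 = 18.1 − (-16.01) = 34.11 cm.
Lens 2: 1/d_i2 = 1/(9.90) − 1/(34.11) = 0.07169, so d_i2 = 13.95 cm; m₂ = −d_i2/d_o2 = -0.4089.
m = m₁·m₂ = (+2.027)(-0.4089) = -0.829.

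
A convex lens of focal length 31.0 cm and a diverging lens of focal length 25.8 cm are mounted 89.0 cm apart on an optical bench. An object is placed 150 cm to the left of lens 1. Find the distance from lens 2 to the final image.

Lens 1: 1/d_i1 = 1/f₁ − 1/d_o1 = 1/(31.0) − 1/(150) = 0.02559, so d_i1 = 39.08 cm.
The intermediate image is 39.08 cm to the right of lens 1, which is 89.0 − (39.08) = 49.92 cm to the left of lens 2, so d_o2 = +49.92 cm.
Lens 2 is diverging, so f₂ = −25.8 cm.
Lens 2: 1/d_i2 = 1/f₂ − 1/d_o2 = 1/(-25.8) − 1/(49.92) = -0.05879, so d_i2 = -17.0 cm.
The final image is virtual, 17.0 cm to the left of lens 2 (overall magnification ≈ -0.089).

17.0 cm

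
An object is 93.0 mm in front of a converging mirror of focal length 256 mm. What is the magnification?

m = +1.57

1/d_i = 1/f − 1/d_o = 1/(256.0) − 1/(93.0) = -0.006846, so d_i = -146.1 mm.
m = −d_i/d_o = −(-146.1)/(93.0) = +1.57.
The image is virtual, upright and enlarged, behind the mirror.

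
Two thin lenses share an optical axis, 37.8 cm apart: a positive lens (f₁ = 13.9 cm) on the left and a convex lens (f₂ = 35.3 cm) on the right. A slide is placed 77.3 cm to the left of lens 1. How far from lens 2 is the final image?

Lens 1: 1/d_i1 = 1/f₁ − 1/d_o1 = 1/(13.9) − 1/(77.3) = 0.05901, so d_i1 = 16.95 cm.
The intermediate image is 16.95 cm to the right of lens 1, which is 37.8 − (16.95) = 20.85 cm to the left of lens 2, so d_o2 = +20.85 cm.
Lens 2: 1/d_i2 = 1/f₂ − 1/d_o2 = 1/(35.3) − 1/(20.85) = -0.01963, so d_i2 = -50.9 cm.
The final image is virtual, 50.9 cm to the left of lens 2 (overall magnification ≈ -0.54).

50.9 cm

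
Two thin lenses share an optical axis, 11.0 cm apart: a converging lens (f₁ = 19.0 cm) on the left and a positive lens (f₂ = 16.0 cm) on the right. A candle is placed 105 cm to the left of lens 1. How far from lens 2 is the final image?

6.92 cm

Lens 1: 1/d_i1 = 1/f₁ − 1/d_o1 = 1/(19.0) − 1/(105) = 0.04311, so d_i1 = 23.20 cm.
The intermediate image is 23.20 cm to the right of lens 1, which lies 12.20 cm to the right of lens 2 — a virtual object — so d_o2 = −12.20 cm.
Lens 2: 1/d_i2 = 1/f₂ − 1/d_o2 = 1/(16.0) − 1/(-12.20) = 0.1445, so d_i2 = 6.92 cm.
The final image is real, 6.92 cm to the right of lens 2 (overall magnification ≈ -0.13).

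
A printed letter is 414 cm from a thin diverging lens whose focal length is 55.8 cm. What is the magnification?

m = +0.119

For a diverging lens, f = -55.8 cm.
1/d_i = 1/f − 1/d_o = 1/(-55.80) − 1/(414) = -0.02034, so d_i = -49.17 cm.
m = −d_i/d_o = −(-49.17)/(414) = +0.119.
The image is virtual, upright and reduced, on the same side as the object.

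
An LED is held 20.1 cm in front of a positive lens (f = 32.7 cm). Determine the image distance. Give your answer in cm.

52.2 cm

Thin-lens equation: 1/v = 1/f − 1/u = 1/(32.70) − 1/(20.1) = 0.03058 − 0.04975 = -0.01917, so v = -52.2 cm.
The image is virtual, upright and enlarged, on the same side as the object.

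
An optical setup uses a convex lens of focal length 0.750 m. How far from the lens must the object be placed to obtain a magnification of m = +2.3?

m = −d_i/d_o ⇒ d_i = −m·d_o.
1/f = 1/d_o + 1/d_i = 1/d_o − 1/(m·d_o) = (1 − 1/m)/d_o, so d_o = f(1 − 1/m) = (0.7500)(1 − 1/(+2.3)) = 0.424 m.

0.424 m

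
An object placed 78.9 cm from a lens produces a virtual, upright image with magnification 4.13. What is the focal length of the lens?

f = 104 cm (converging)

m = −d_i/d_o ⇒ d_i = −m·d_o = −(+4.13)·(78.9) = -325.9 cm.
1/f = 1/d_o + 1/d_i = 1/(78.9) + 1/(-325.9) = 0.009606, so f = 104 cm.
Since f is positive, the lens is converging.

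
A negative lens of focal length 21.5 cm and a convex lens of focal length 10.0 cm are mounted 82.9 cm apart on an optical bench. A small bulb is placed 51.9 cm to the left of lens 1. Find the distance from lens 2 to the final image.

11.1 cm

Lens 1 is diverging, so f₁ = −21.5 cm.
Lens 1: 1/d_i1 = 1/f₁ − 1/d_o1 = 1/(-21.5) − 1/(51.9) = -0.06578, so d_i1 = -15.20 cm.
The intermediate image is 15.20 cm to the left of lens 1 (virtual), which is 82.9 − (-15.20) = 98.10 cm to the left of lens 2, so d_o2 = +98.10 cm.
Lens 2: 1/d_i2 = 1/f₂ − 1/d_o2 = 1/(10.0) − 1/(98.10) = 0.08981, so d_i2 = 11.1 cm.
The final image is real, 11.1 cm to the right of lens 2 (overall magnification ≈ -0.033).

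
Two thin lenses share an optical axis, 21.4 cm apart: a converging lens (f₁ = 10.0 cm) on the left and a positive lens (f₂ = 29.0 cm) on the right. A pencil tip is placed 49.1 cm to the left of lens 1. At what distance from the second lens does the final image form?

12.7 cm

Lens 1: 1/d_i1 = 1/f₁ − 1/d_o1 = 1/(10.0) − 1/(49.1) = 0.07963, so d_i1 = 12.56 cm.
The intermediate image is 12.56 cm to the right of lens 1, which is 21.4 − (12.56) = 8.840 cm to the left of lens 2, so d_o2 = +8.840 cm.
Lens 2: 1/d_i2 = 1/f₂ − 1/d_o2 = 1/(29.0) − 1/(8.840) = -0.07864, so d_i2 = -12.7 cm.
The final image is virtual, 12.7 cm to the left of lens 2 (overall magnification ≈ -0.37).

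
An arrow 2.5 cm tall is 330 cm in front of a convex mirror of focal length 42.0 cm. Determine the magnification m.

For a convex mirror, f = -42.0 cm.
1/d_i = 1/f − 1/d_o = 1/(-42.00) − 1/(330) = -0.02684, so d_i = -37.26 cm.
m = −d_i/d_o = −(-37.26)/(330) = +0.113.
The image is virtual, upright and reduced, behind the mirror.

m = +0.113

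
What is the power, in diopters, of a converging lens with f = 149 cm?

P = +0.671 D

f = 149 cm = 1.49 m.
P = 1/f = 1/(1.49 m) = +0.671 D.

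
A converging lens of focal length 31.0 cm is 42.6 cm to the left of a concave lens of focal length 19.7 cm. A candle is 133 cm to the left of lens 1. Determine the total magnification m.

m = -0.274

Lens 1: 1/d_i1 = 1/(31.0) − 1/(133) = 0.02474, so d_i1 = 40.42 cm; m₁ = −d_i1/d_o1 = -0.3039.
d_o2 = 42.6 − (40.42) = 2.180 cm.
f₂ = −19.7 cm (diverging).
Lens 2: 1/d_i2 = 1/(-19.7) − 1/(2.180) = -0.5095, so d_i2 = -1.963 cm; m₂ = −d_i2/d_o2 = +0.9004.
m = m₁·m₂ = (-0.3039)(+0.9004) = -0.274.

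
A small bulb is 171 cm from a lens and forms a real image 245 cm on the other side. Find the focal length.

Real image ⇒ d_i = +245 cm.
1/f = 1/d_o + 1/d_i = 1/(171) + 1/(245) = 0.009930, so f = 101 cm.
Since f is positive, the lens is converging.

f = 101 cm (converging)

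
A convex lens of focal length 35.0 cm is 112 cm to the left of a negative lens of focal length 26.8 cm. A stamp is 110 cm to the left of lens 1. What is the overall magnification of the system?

Lens 1: 1/d_i1 = 1/(35.0) − 1/(110) = 0.01948, so d_i1 = 51.33 cm; m₁ = −d_i1/d_o1 = -0.4666.
d_o2 = 112 − (51.33) = 60.67 cm.
f₂ = −26.8 cm (diverging).
Lens 2: 1/d_i2 = 1/(-26.8) − 1/(60.67) = -0.05380, so d_i2 = -18.59 cm; m₂ = −d_i2/d_o2 = +0.3064.
m = m₁·m₂ = (-0.4666)(+0.3064) = -0.143.

m = -0.143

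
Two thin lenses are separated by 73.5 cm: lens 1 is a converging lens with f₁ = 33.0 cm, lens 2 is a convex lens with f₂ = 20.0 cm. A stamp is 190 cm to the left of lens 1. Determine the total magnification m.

m = +0.310

Lens 1: 1/d_i1 = 1/(33.0) − 1/(190) = 0.02504, so d_i1 = 39.94 cm; m₁ = −d_i1/d_o1 = -0.2102.
d_o2 = 73.5 − (39.94) = 33.56 cm.
Lens 2: 1/d_i2 = 1/(20.0) − 1/(33.56) = 0.02020, so d_i2 = 49.50 cm; m₂ = −d_i2/d_o2 = -1.475.
m = m₁·m₂ = (-0.2102)(-1.475) = +0.310.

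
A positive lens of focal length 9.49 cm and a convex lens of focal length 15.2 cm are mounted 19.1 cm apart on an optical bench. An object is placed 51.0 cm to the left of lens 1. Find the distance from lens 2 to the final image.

14.6 cm

Lens 1: 1/d_i1 = 1/f₁ − 1/d_o1 = 1/(9.49) − 1/(51.0) = 0.08577, so d_i1 = 11.66 cm.
The intermediate image is 11.66 cm to the right of lens 1, which is 19.1 − (11.66) = 7.440 cm to the left of lens 2, so d_o2 = +7.440 cm.
Lens 2: 1/d_i2 = 1/f₂ − 1/d_o2 = 1/(15.2) − 1/(7.440) = -0.06862, so d_i2 = -14.6 cm.
The final image is virtual, 14.6 cm to the left of lens 2 (overall magnification ≈ -0.45).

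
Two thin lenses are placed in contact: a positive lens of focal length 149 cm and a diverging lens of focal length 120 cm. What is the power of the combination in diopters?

P₁ = 1/f₁ = 1/(1.49 m) = +0.6711 D; P₂ = 1/f₂ = 1/(-1.20 m) = -0.8333 D.
For thin lenses in contact, P = P₁ + P₂ = (+0.6711) + (-0.8333) = -0.162 D.

P = -0.162 D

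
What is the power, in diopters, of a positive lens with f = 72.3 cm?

P = +1.38 D

f = 72.3 cm = 0.723 m.
P = 1/f = 1/(0.723 m) = +1.38 D.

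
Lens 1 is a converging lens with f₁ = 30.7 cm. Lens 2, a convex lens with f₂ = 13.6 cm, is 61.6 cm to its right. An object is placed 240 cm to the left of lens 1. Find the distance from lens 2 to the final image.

Lens 1: 1/d_i1 = 1/f₁ − 1/d_o1 = 1/(30.7) − 1/(240) = 0.02841, so d_i1 = 35.20 cm.
The intermediate image is 35.20 cm to the right of lens 1, which is 61.6 − (35.20) = 26.40 cm to the left of lens 2, so d_o2 = +26.40 cm.
Lens 2: 1/d_i2 = 1/f₂ − 1/d_o2 = 1/(13.6) − 1/(26.40) = 0.03565, so d_i2 = 28.1 cm.
The final image is real, 28.1 cm to the right of lens 2 (overall magnification ≈ 0.16).

28.1 cm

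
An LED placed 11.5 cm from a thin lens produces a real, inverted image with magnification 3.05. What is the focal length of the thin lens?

f = 8.66 cm (converging)

m = −d_i/d_o ⇒ d_i = −m·d_o = −(-3.05)·(11.5) = 35.07 cm.
1/f = 1/d_o + 1/d_i = 1/(11.5) + 1/(35.07) = 0.1155, so f = 8.66 cm.
Since f is positive, the thin lens is converging.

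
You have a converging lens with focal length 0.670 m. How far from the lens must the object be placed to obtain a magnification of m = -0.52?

m = −d_i/d_o ⇒ d_i = −m·d_o.
1/f = 1/d_o + 1/d_i = 1/d_o − 1/(m·d_o) = (1 − 1/m)/d_o, so d_o = f(1 − 1/m) = (0.6700)(1 − 1/(-0.52)) = 1.96 m.

1.96 m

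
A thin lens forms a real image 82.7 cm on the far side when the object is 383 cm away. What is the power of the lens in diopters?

P = +1.47 D

d_i = +82.7 cm.
1/f = 1/d_o + 1/d_i = 1/(383) + 1/(82.7) = 0.01470 cm⁻¹.
f = 68.01 cm = 0.6801 m, so P = 1/f = +1.47 D.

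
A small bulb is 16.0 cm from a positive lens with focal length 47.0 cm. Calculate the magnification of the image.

m = +1.52

1/d_i = 1/f − 1/d_o = 1/(47.00) − 1/(16.0) = -0.04122, so d_i = -24.26 cm.
m = −d_i/d_o = −(-24.26)/(16.0) = +1.52.
The image is virtual, upright and enlarged, on the same side as the object.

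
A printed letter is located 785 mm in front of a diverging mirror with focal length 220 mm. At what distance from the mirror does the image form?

172 mm

For a diverging mirror, f = -220 mm.
Mirror equation: 1/d_i = 1/f − 1/d_o = 1/(-220.0) − 1/(785) = -0.004545 − 0.001274 = -0.005819, so d_i = -172 mm.
The image is virtual, upright and reduced, behind the mirror.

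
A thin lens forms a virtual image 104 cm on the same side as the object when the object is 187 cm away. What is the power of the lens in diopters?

P = -0.427 D

Virtual image ⇒ d_i = −104 cm.
1/f = 1/d_o + 1/d_i = 1/(187) + 1/(-104) = -0.004268 cm⁻¹.
f = -234.3 cm = -2.343 m, so P = 1/f = -0.427 D.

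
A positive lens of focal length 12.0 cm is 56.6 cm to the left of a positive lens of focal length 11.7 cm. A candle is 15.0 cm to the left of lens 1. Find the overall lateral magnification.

Lens 1: 1/d_i1 = 1/(12.0) − 1/(15.0) = 0.01667, so d_i1 = 60.00 cm; m₁ = −d_i1/d_o1 = -4.000.
d_o2 = 56.6 − (60.00) = -3.400 cm (virtual object).
Lens 2: 1/d_i2 = 1/(11.7) − 1/(-3.400) = 0.3796, so d_i2 = 2.634 cm; m₂ = −d_i2/d_o2 = +0.7748.
m = m₁·m₂ = (-4.000)(+0.7748) = -3.10.

m = -3.10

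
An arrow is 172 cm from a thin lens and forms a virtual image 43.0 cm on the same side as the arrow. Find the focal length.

f = -57.3 cm (diverging)

Virtual image ⇒ d_i = −43.0 cm.
1/f = 1/d_o + 1/d_i = 1/(172) + 1/(-43.0) = -0.01744, so f = -57.3 cm.
Since f is negative, the thin lens is diverging.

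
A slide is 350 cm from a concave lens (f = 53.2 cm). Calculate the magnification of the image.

m = +0.132

For a concave lens, f = -53.2 cm.
1/d_i = 1/f − 1/d_o = 1/(-53.20) − 1/(350) = -0.02165, so d_i = -46.18 cm.
m = −d_i/d_o = −(-46.18)/(350) = +0.132.
The image is virtual, upright and reduced, on the same side as the object.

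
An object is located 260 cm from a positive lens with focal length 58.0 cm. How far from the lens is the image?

Lens equation: 1/s_i = 1/f − 1/s_o = 1/(58.00) − 1/(260) = 0.01724 − 0.003846 = 0.01340, so s_i = 74.7 cm.
The image is real, inverted and reduced, on the far side of the lens.

74.7 cm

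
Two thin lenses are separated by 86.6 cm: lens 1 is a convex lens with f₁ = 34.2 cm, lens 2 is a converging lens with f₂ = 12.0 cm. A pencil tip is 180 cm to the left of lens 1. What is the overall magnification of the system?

m = +0.0869

Lens 1: 1/d_i1 = 1/(34.2) − 1/(180) = 0.02368, so d_i1 = 42.22 cm; m₁ = −d_i1/d_o1 = -0.2346.
d_o2 = 86.6 − (42.22) = 44.38 cm.
Lens 2: 1/d_i2 = 1/(12.0) − 1/(44.38) = 0.06080, so d_i2 = 16.45 cm; m₂ = −d_i2/d_o2 = -0.3706.
m = m₁·m₂ = (-0.2346)(-0.3706) = +0.0869.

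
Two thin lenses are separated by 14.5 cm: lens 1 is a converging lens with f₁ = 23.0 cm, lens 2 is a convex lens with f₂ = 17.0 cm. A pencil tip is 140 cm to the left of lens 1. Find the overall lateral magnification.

m = -0.111

Lens 1: 1/d_i1 = 1/(23.0) − 1/(140) = 0.03634, so d_i1 = 27.52 cm; m₁ = −d_i1/d_o1 = -0.1966.
d_o2 = 14.5 − (27.52) = -13.02 cm (virtual object).
Lens 2: 1/d_i2 = 1/(17.0) − 1/(-13.02) = 0.1356, so d_i2 = 7.373 cm; m₂ = −d_i2/d_o2 = +0.5663.
m = m₁·m₂ = (-0.1966)(+0.5663) = -0.111.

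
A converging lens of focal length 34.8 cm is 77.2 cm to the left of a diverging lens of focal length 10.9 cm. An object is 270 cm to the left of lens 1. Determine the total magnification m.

m = -0.0335

Lens 1: 1/d_i1 = 1/(34.8) − 1/(270) = 0.02503, so d_i1 = 39.95 cm; m₁ = −d_i1/d_o1 = -0.1480.
d_o2 = 77.2 − (39.95) = 37.25 cm.
f₂ = −10.9 cm (diverging).
Lens 2: 1/d_i2 = 1/(-10.9) − 1/(37.25) = -0.1186, so d_i2 = -8.433 cm; m₂ = −d_i2/d_o2 = +0.2264.
m = m₁·m₂ = (-0.1480)(+0.2264) = -0.0335.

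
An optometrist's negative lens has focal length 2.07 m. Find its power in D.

P = -0.483 D

For a negative lens, f = −2.07 m.
P = 1/f = 1/(-2.07 m) = -0.483 D.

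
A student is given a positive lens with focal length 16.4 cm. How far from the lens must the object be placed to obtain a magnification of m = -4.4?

m = −d_i/d_o ⇒ d_i = −m·d_o.
1/f = 1/d_o + 1/d_i = 1/d_o − 1/(m·d_o) = (1 − 1/m)/d_o, so d_o = f(1 − 1/m) = (16.40)(1 − 1/(-4.4)) = 20.1 cm.

20.1 cm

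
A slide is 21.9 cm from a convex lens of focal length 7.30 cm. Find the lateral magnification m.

1/d_i = 1/f − 1/d_o = 1/(7.300) − 1/(21.9) = 0.09132, so d_i = 10.95 cm.
m = −d_i/d_o = −(10.95)/(21.9) = -0.500.
The image is real, inverted and reduced, on the far side of the lens.

m = -0.500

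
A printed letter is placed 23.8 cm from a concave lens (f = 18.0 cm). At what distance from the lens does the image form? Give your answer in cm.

10.2 cm

For a concave lens, f = -18.0 cm.
Lens equation: 1/s_i = 1/f − 1/s_o = 1/(-18.00) − 1/(23.8) = -0.05556 − 0.04202 = -0.09757, so s_i = -10.2 cm.
The image is virtual, upright and reduced, on the same side as the object.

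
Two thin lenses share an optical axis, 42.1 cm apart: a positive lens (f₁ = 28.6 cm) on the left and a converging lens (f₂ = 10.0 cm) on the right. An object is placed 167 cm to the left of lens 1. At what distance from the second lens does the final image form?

31.5 cm

Lens 1: 1/d_i1 = 1/f₁ − 1/d_o1 = 1/(28.6) − 1/(167) = 0.02898, so d_i1 = 34.51 cm.
The intermediate image is 34.51 cm to the right of lens 1, which is 42.1 − (34.51) = 7.590 cm to the left of lens 2, so d_o2 = +7.590 cm.
Lens 2: 1/d_i2 = 1/f₂ − 1/d_o2 = 1/(10.0) − 1/(7.590) = -0.03175, so d_i2 = -31.5 cm.
The final image is virtual, 31.5 cm to the left of lens 2 (overall magnification ≈ -0.86).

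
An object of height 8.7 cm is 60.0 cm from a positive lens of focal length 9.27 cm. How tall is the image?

1/d_i = 1/f − 1/d_o = 1/(9.270) − 1/(60.0) = 0.09121, so d_i = 10.96 cm.
m = −d_i/d_o = -0.1827.
|h_i| = |m|·h_o = 0.1827 × 8.7 = 1.59 cm. The image is real, inverted and reduced, on the far side of the lens.

1.59 cm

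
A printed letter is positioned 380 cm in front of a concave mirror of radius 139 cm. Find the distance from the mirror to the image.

f = R/2 = 139/2 = 69.50 cm.
Mirror equation: 1/d_i = 1/f − 1/d_o = 1/(69.50) − 1/(380) = 0.01439 − 0.002632 = 0.01176, so d_i = 85.1 cm.
The image is real, inverted and reduced, in front of the mirror.

85.1 cm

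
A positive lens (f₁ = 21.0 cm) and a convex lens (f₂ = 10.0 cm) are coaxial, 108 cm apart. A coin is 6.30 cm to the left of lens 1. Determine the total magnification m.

Lens 1: 1/d_i1 = 1/(21.0) − 1/(6.30) = -0.1111, so d_i1 = -9.000 cm; m₁ = −d_i1/d_o1 = +1.429.
d_o2 = 108 − (-9.000) = 117.0 cm.
Lens 2: 1/d_i2 = 1/(10.0) − 1/(117.0) = 0.09145, so d_i2 = 10.93 cm; m₂ = −d_i2/d_o2 = -0.09346.
m = m₁·m₂ = (+1.429)(-0.09346) = -0.134.

m = -0.134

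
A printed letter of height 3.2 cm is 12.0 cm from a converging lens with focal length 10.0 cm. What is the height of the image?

16.0 cm

1/d_i = 1/f − 1/d_o = 1/(10.00) − 1/(12.0) = 0.01667, so d_i = 60.00 cm.
m = −d_i/d_o = -5.000.
|h_i| = |m|·h_o = 5.000 × 3.2 = 16.0 cm. The image is real, inverted and enlarged, on the far side of the lens.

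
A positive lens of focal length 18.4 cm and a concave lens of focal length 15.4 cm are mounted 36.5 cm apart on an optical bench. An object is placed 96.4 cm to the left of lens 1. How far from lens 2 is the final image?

Lens 1: 1/d_i1 = 1/f₁ − 1/d_o1 = 1/(18.4) − 1/(96.4) = 0.04397, so d_i1 = 22.74 cm.
The intermediate image is 22.74 cm to the right of lens 1, which is 36.5 − (22.74) = 13.76 cm to the left of lens 2, so d_o2 = +13.76 cm.
Lens 2 is diverging, so f₂ = −15.4 cm.
Lens 2: 1/d_i2 = 1/f₂ − 1/d_o2 = 1/(-15.4) − 1/(13.76) = -0.1376, so d_i2 = -7.27 cm.
The final image is virtual, 7.27 cm to the left of lens 2 (overall magnification ≈ -0.12).

7.27 cm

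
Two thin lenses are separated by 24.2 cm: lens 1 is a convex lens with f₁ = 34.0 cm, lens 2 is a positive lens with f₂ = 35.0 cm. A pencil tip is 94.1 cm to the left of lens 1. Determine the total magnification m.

Lens 1: 1/d_i1 = 1/(34.0) − 1/(94.1) = 0.01878, so d_i1 = 53.23 cm; m₁ = −d_i1/d_o1 = -0.5657.
d_o2 = 24.2 − (53.23) = -29.03 cm (virtual object).
Lens 2: 1/d_i2 = 1/(35.0) − 1/(-29.03) = 0.06302, so d_i2 = 15.87 cm; m₂ = −d_i2/d_o2 = +0.5466.
m = m₁·m₂ = (-0.5657)(+0.5466) = -0.309.

m = -0.309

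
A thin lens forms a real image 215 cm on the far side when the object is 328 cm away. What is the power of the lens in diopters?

d_i = +215 cm.
1/f = 1/d_o + 1/d_i = 1/(328) + 1/(215) = 0.007700 cm⁻¹.
f = 129.9 cm = 1.299 m, so P = 1/f = +0.770 D.

P = +0.770 D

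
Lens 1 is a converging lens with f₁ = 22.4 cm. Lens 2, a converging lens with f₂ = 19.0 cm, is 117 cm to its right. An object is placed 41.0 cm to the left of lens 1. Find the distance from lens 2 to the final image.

Lens 1: 1/d_i1 = 1/f₁ − 1/d_o1 = 1/(22.4) − 1/(41.0) = 0.02025, so d_i1 = 49.38 cm.
The intermediate image is 49.38 cm to the right of lens 1, which is 117 − (49.38) = 67.62 cm to the left of lens 2, so d_o2 = +67.62 cm.
Lens 2: 1/d_i2 = 1/f₂ − 1/d_o2 = 1/(19.0) − 1/(67.62) = 0.03784, so d_i2 = 26.4 cm.
The final image is real, 26.4 cm to the right of lens 2 (overall magnification ≈ 0.47).

26.4 cm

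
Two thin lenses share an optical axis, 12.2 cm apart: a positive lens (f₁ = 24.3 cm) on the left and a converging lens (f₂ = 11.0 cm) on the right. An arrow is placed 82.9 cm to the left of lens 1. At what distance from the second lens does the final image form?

Lens 1: 1/d_i1 = 1/f₁ − 1/d_o1 = 1/(24.3) − 1/(82.9) = 0.02909, so d_i1 = 34.38 cm.
The intermediate image is 34.38 cm to the right of lens 1, which lies 22.18 cm to the right of lens 2 — a virtual object — so d_o2 = −22.18 cm.
Lens 2: 1/d_i2 = 1/f₂ − 1/d_o2 = 1/(11.0) − 1/(-22.18) = 0.1360, so d_i2 = 7.35 cm.
The final image is real, 7.35 cm to the right of lens 2 (overall magnification ≈ -0.14).

7.35 cm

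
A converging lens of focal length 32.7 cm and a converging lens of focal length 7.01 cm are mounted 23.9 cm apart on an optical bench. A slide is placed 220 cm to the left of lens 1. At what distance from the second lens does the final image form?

4.73 cm

Lens 1: 1/d_i1 = 1/f₁ − 1/d_o1 = 1/(32.7) − 1/(220) = 0.02604, so d_i1 = 38.41 cm.
The intermediate image is 38.41 cm to the right of lens 1, which lies 14.51 cm to the right of lens 2 — a virtual object — so d_o2 = −14.51 cm.
Lens 2: 1/d_i2 = 1/f₂ − 1/d_o2 = 1/(7.01) − 1/(-14.51) = 0.2116, so d_i2 = 4.73 cm.
The final image is real, 4.73 cm to the right of lens 2 (overall magnification ≈ -0.057).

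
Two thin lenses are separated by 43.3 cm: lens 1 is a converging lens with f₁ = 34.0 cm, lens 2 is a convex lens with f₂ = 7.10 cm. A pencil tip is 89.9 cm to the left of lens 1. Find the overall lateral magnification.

m = -0.234

Lens 1: 1/d_i1 = 1/(34.0) − 1/(89.9) = 0.01829, so d_i1 = 54.68 cm; m₁ = −d_i1/d_o1 = -0.6082.
d_o2 = 43.3 − (54.68) = -11.38 cm (virtual object).
Lens 2: 1/d_i2 = 1/(7.10) − 1/(-11.38) = 0.2287, so d_i2 = 4.372 cm; m₂ = −d_i2/d_o2 = +0.3842.
m = m₁·m₂ = (-0.6082)(+0.3842) = -0.234.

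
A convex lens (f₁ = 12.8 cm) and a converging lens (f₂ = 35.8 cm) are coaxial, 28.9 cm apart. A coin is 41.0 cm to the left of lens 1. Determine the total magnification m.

Lens 1: 1/d_i1 = 1/(12.8) − 1/(41.0) = 0.05373, so d_i1 = 18.61 cm; m₁ = −d_i1/d_o1 = -0.4539.
d_o2 = 28.9 − (18.61) = 10.29 cm.
Lens 2: 1/d_i2 = 1/(35.8) − 1/(10.29) = -0.06925, so d_i2 = -14.44 cm; m₂ = −d_i2/d_o2 = +1.403.
m = m₁·m₂ = (-0.4539)(+1.403) = -0.637.

m = -0.637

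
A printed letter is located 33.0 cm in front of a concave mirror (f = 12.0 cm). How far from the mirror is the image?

Mirror equation: 1/d_i = 1/f − 1/d_o = 1/(12.00) − 1/(33.0) = 0.08333 − 0.03030 = 0.05303, so d_i = 18.9 cm.
The image is real, inverted and reduced, in front of the mirror.

18.9 cm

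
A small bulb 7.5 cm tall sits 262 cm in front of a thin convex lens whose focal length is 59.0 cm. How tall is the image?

2.18 cm

1/d_i = 1/f − 1/d_o = 1/(59.00) − 1/(262) = 0.01313, so d_i = 76.15 cm.
m = −d_i/d_o = -0.2906.
|h_i| = |m|·h_o = 0.2906 × 7.5 = 2.18 cm. The image is real, inverted and reduced, on the far side of the lens.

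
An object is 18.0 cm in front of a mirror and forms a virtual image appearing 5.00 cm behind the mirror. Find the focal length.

f = -6.92 cm (convex)

Virtual image ⇒ d_i = −5.00 cm.
1/f = 1/d_o + 1/d_i = 1/(18.0) + 1/(-5.00) = -0.1444, so f = -6.92 cm.
Since f is negative, the mirror is convex.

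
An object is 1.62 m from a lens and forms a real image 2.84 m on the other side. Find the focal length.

f = 1.03 m (converging)

Real image ⇒ d_i = +2.84 m.
1/f = 1/d_o + 1/d_i = 1/(1.62) + 1/(2.84) = 0.9694, so f = 1.03 m.
Since f is positive, the lens is converging.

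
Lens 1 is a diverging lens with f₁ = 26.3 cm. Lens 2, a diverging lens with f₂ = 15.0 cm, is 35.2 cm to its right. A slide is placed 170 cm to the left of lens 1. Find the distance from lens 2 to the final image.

11.9 cm

Lens 1 is diverging, so f₁ = −26.3 cm.
Lens 1: 1/d_i1 = 1/f₁ − 1/d_o1 = 1/(-26.3) − 1/(170) = -0.04391, so d_i1 = -22.78 cm.
The intermediate image is 22.78 cm to the left of lens 1 (virtual), which is 35.2 − (-22.78) = 57.98 cm to the left of lens 2, so d_o2 = +57.98 cm.
Lens 2 is diverging, so f₂ = −15.0 cm.
Lens 2: 1/d_i2 = 1/f₂ − 1/d_o2 = 1/(-15.0) − 1/(57.98) = -0.08391, so d_i2 = -11.9 cm.
The final image is virtual, 11.9 cm to the left of lens 2 (overall magnification ≈ 0.028).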